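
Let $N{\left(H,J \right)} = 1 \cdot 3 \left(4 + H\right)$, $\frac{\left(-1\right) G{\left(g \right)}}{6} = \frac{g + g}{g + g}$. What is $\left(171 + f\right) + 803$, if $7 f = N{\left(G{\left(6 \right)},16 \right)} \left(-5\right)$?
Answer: $\frac{6848}{7} \approx 978.29$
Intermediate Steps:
$G{\left(g \right)} = -6$ ($G{\left(g \right)} = - 6 \frac{g + g}{g + g} = - 6 \frac{2 g}{2 g} = - 6 \cdot 2 g \frac{1}{2 g} = \left(-6\right) 1 = -6$)
$N{\left(H,J \right)} = 12 + 3 H$ ($N{\left(H,J \right)} = 3 \left(4 + H\right) = 12 + 3 H$)
$f = \frac{30}{7}$ ($f = \frac{\left(12 + 3 \left(-6\right)\right) \left(-5\right)}{7} = \frac{\left(12 - 18\right) \left(-5\right)}{7} = \frac{\left(-6\right) \left(-5\right)}{7} = \frac{1}{7} \cdot 30 = \frac{30}{7} \approx 4.2857$)
$\left(171 + f\right) + 803 = \left(171 + \frac{30}{7}\right) + 803 = \frac{1227}{7} + 803 = \frac{6848}{7}$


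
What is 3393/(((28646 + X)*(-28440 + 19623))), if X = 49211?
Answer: -87/17601671 ≈ -4.9427e-6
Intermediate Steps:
3393/(((28646 + X)*(-28440 + 19623))) = 3393/(((28646 + 49211)*(-28440 + 19623))) = 3393/((77857*(-8817))) = 3393/(-686465169) = 3393*(-1/686465169) = -87/17601671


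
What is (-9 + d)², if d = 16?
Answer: 49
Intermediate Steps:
(-9 + d)² = (-9 + 16)² = 7² = 49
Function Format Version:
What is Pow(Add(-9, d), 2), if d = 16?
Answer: 49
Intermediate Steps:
Pow(Add(-9, d), 2) = Pow(Add(-9, 16), 2) = Pow(7, 2) = 49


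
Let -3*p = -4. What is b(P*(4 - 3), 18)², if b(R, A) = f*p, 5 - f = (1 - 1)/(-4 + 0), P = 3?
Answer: 400/9 ≈ 44.444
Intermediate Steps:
f = 5 (f = 5 - (1 - 1)/(-4 + 0) = 5 - 0/(-4) = 5 - 0*(-1)/4 = 5 - 1*0 = 5 + 0 = 5)
p = 4/3 (p = -⅓*(-4) = 4/3 ≈ 1.3333)
b(R, A) = 20/3 (b(R, A) = 5*(4/3) = 20/3)
b(P*(4 - 3), 18)² = (20/3)² = 400/9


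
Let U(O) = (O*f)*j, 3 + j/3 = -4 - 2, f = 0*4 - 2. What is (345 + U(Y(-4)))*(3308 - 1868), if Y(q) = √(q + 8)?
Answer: 652320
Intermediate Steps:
f = -2 (f = 0 - 2 = -2)
Y(q) = √(8 + q)
j = -27 (j = -9 + 3*(-4 - 2) = -9 + 3*(-6) = -9 - 18 = -27)
U(O) = 54*O (U(O) = (O*(-2))*(-27) = -2*O*(-27) = 54*O)
(345 + U(Y(-4)))*(3308 - 1868) = (345 + 54*√(8 - 4))*(3308 - 1868) = (345 + 54*√4)*1440 = (345 + 54*2)*1440 = (345 + 108)*1440 = 453*1440 = 652320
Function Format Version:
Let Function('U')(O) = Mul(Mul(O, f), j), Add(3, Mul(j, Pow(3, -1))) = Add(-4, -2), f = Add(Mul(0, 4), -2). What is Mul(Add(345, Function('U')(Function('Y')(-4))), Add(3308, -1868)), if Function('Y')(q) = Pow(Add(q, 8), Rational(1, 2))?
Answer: 652320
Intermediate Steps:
f = -2 (f = Add(0, -2) = -2)
Function('Y')(q) = Pow(Add(8, q), Rational(1, 2))
j = -27 (j = Add(-9, Mul(3, Add(-4, -2))) = Add(-9, Mul(3, -6)) = Add(-9, -18) = -27)
Function('U')(O) = Mul(54, O) (Function('U')(O) = Mul(Mul(O, -2), -27) = Mul(Mul(-2, O), -27) = Mul(54, O))
Mul(Add(345, Function('U')(Function('Y')(-4))), Add(3308, -1868)) = Mul(Add(345, Mul(54, Pow(Add(8, -4), Rational(1, 2)))), Add(3308, -1868)) = Mul(Add(345, Mul(54, Pow(4, Rational(1, 2)))), 1440) = Mul(Add(345, Mul(54, 2)), 1440) = Mul(Add(345, 108), 1440) = Mul(453, 1440) = 652320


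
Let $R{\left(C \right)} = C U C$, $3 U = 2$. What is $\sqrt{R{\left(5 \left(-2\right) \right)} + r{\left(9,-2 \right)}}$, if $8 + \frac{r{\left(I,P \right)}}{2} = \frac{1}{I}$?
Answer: $\frac{\sqrt{458}}{3} \approx 7.1336$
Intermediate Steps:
$U = \frac{2}{3}$ ($U = \frac{1}{3} \cdot 2 = \frac{2}{3} \approx 0.66667$)
$R{\left(C \right)} = \frac{2 C^{2}}{3}$ ($R{\left(C \right)} = C \frac{2}{3} C = \frac{2 C}{3} C = \frac{2 C^{2}}{3}$)
$r{\left(I,P \right)} = -16 + \frac{2}{I}$
$\sqrt{R{\left(5 \left(-2\right) \right)} + r{\left(9,-2 \right)}} = \sqrt{\frac{2 \left(5 \left(-2\right)\right)^{2}}{3} - \left(16 - \frac{2}{9}\right)} = \sqrt{\frac{2 \left(-10\right)^{2}}{3} + \left(-16 + 2 \cdot \frac{1}{9}\right)} = \sqrt{\frac{2}{3} \cdot 100 + \left(-16 + \frac{2}{9}\right)} = \sqrt{\frac{200}{3} - \frac{142}{9}} = \sqrt{\frac{458}{9}} = \frac{\sqrt{458}}{3}$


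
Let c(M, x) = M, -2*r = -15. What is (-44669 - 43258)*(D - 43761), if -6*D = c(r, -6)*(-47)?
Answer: 15370430943/4 ≈ 3.8426e+9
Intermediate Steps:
r = 15/2 (r = -½*(-15) = 15/2 ≈ 7.5000)
D = 235/4 (D = -5*(-47)/4 = -⅙*(-705/2) = 235/4 ≈ 58.750)
(-44669 - 43258)*(D - 43761) = (-44669 - 43258)*(235/4 - 43761) = -87927*(-174809/4) = 15370430943/4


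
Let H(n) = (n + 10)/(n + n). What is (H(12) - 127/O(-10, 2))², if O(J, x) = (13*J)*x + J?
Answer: 561001/291600 ≈ 1.9239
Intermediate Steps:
H(n) = (10 + n)/(2*n) (H(n) = (10 + n)/((2*n)) = (10 + n)*(1/(2*n)) = (10 + n)/(2*n))
O(J, x) = J + 13*J*x (O(J, x) = 13*J*x + J = J + 13*J*x)
(H(12) - 127/O(-10, 2))² = ((½)*(10 + 12)/12 - 127*(-1/(10*(1 + 13*2))))² = ((½)*(1/12)*22 - 127*(-1/(10*(1 + 26))))² = (11/12 - 127/((-10*27)))² = (11/12 - 127/(-270))² = (11/12 - 127*(-1/270))² = (11/12 + 127/270)² = (749/540)² = 561001/291600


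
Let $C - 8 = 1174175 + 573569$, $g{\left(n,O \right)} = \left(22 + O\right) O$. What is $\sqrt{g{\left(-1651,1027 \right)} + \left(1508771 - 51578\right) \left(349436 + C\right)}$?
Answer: $\sqrt{3056008750607} \approx 1.7481 \cdot 10^{6}$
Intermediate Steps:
$g{\left(n,O \right)} = O \left(22 + O\right)$
$C = 1747752$ ($C = 8 + \left(1174175 + 573569\right) = 8 + 1747744 = 1747752$)
$\sqrt{g{\left(-1651,1027 \right)} + \left(1508771 - 51578\right) \left(349436 + C\right)} = \sqrt{1027 \left(22 + 1027\right) + \left(1508771 - 51578\right) \left(349436 + 1747752\right)} = \sqrt{1027 \cdot 1049 + 1457193 \cdot 2097188} = \sqrt{1077323 + 3056007673284} = \sqrt{3056008750607}$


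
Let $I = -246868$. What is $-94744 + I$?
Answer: $-341612$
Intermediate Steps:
$-94744 + I = -94744 - 246868 = -341612$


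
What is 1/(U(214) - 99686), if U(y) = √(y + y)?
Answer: -49843/4968649084 - √107/4968649084 ≈ -1.0034e-5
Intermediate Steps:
U(y) = √2*√y (U(y) = √(2*y) = √2*√y)
1/(U(214) - 99686) = 1/(√2*√214 - 99686) = 1/(2*√107 - 99686) = 1/(-99686 + 2*√107)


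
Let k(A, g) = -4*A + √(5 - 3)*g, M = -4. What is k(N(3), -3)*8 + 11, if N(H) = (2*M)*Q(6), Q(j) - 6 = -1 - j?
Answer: -245 - 24*√2 ≈ -278.94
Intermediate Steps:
Q(j) = 5 - j (Q(j) = 6 + (-1 - j) = 5 - j)
N(H) = 8 (N(H) = (2*(-4))*(5 - 1*6) = -8*(5 - 6) = -8*(-1) = 8)
k(A, g) = -4*A + g*√2 (k(A, g) = -4*A + √2*g = -4*A + g*√2)
k(N(3), -3)*8 + 11 = (-4*8 - 3*√2)*8 + 11 = (-32 - 3*√2)*8 + 11 = (-256 - 24*√2) + 11 = -245 - 24*√2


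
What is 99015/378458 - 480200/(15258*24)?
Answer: -4546157210/4330884123 ≈ -1.0497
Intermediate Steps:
99015/378458 - 480200/(15258*24) = 99015*(1/378458) - 480200/366192 = 99015/378458 - 480200*1/366192 = 99015/378458 - 60025/45774 = -4546157210/4330884123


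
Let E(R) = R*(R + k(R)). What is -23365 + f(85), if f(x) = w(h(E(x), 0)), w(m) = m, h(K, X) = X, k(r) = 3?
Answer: -23365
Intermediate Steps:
E(R) = R*(3 + R) (E(R) = R*(R + 3) = R*(3 + R))
f(x) = 0
-23365 + f(85) = -23365 + 0 = -23365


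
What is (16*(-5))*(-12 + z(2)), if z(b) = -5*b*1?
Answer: 1760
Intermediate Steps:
z(b) = -5*b
(16*(-5))*(-12 + z(2)) = (16*(-5))*(-12 - 5*2) = -80*(-12 - 10) = -80*(-22) = 1760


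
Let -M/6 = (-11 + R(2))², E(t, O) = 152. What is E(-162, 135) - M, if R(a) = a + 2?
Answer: 446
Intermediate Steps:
R(a) = 2 + a
M = -294 (M = -6*(-11 + (2 + 2))² = -6*(-11 + 4)² = -6*(-7)² = -6*49 = -294)
E(-162, 135) - M = 152 - 1*(-294) = 152 + 294 = 446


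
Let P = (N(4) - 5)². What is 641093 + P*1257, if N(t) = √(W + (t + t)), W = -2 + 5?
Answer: 686345 - 12570*√11 ≈ 6.4466e+5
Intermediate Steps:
W = 3
N(t) = √(3 + 2*t) (N(t) = √(3 + (t + t)) = √(3 + 2*t))
P = (-5 + √11)² (P = (√(3 + 2*4) - 5)² = (√(3 + 8) - 5)² = (√11 - 5)² = (-5 + √11)² ≈ 2.8338)
641093 + P*1257 = 641093 + (5 - √11)²*1257 = 641093 + 1257*(5 - √11)²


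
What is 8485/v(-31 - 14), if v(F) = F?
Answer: -1697/9 ≈ -188.56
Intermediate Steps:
8485/v(-31 - 14) = 8485/(-31 - 14) = 8485/(-45) = 8485*(-1/45) = -1697/9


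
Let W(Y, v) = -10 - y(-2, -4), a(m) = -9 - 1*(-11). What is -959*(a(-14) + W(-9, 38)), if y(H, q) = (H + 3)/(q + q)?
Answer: 60417/8 ≈ 7552.1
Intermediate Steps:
a(m) = 2 (a(m) = -9 + 11 = 2)
y(H, q) = (3 + H)/(2*q) (y(H, q) = (3 + H)/((2*q)) = (3 + H)*(1/(2*q)) = (3 + H)/(2*q))
W(Y, v) = -79/8 (W(Y, v) = -10 - (3 - 2)/(2*(-4)) = -10 - (-1)/(2*4) = -10 - 1*(-⅛) = -10 + ⅛ = -79/8)
-959*(a(-14) + W(-9, 38)) = -959*(2 - 79/8) = -959*(-63/8) = 60417/8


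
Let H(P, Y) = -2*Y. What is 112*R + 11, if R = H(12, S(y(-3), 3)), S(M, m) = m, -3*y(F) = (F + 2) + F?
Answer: -661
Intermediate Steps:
y(F) = -2/3 - 2*F/3 (y(F) = -((F + 2) + F)/3 = -((2 + F) + F)/3 = -(2 + 2*F)/3 = -2/3 - 2*F/3)
R = -6 (R = -2*3 = -6)
112*R + 11 = 112*(-6) + 11 = -672 + 11 = -661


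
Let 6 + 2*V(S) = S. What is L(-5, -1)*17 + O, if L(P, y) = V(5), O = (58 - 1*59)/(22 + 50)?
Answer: -613/72 ≈ -8.5139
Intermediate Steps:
V(S) = -3 + S/2
O = -1/72 (O = (58 - 59)/72 = -1*1/72 = -1/72 ≈ -0.013889)
L(P, y) = -½ (L(P, y) = -3 + (½)*5 = -3 + 5/2 = -½)
L(-5, -1)*17 + O = -½*17 - 1/72 = -17/2 - 1/72 = -613/72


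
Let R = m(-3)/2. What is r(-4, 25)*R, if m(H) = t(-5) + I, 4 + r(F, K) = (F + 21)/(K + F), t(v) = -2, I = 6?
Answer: -134/21 ≈ -6.3810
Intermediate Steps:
r(F, K) = -4 + (21 + F)/(F + K) (r(F, K) = -4 + (F + 21)/(K + F) = -4 + (21 + F)/(F + K))
m(H) = 4 (m(H) = -2 + 6 = 4)
R = 2 (R = 4/2 = 4*(½) = 2)
r(-4, 25)*R = ((21 - 4*25 - 3*(-4))/(-4 + 25))*2 = ((21 - 100 + 12)/21)*2 = ((1/21)*(-67))*2 = -67/21*2 = -134/21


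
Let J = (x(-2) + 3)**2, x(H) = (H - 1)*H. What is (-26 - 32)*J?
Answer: -4698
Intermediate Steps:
x(H) = H*(-1 + H) (x(H) = (-1 + H)*H = H*(-1 + H))
J = 81 (J = (-2*(-1 - 2) + 3)**2 = (-2*(-3) + 3)**2 = (6 + 3)**2 = 9**2 = 81)
(-26 - 32)*J = (-26 - 32)*81 = -58*81 = -4698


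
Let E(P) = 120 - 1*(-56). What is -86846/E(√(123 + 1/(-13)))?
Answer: -43423/88 ≈ -493.44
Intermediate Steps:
E(P) = 176 (E(P) = 120 + 56 = 176)
-86846/E(√(123 + 1/(-13))) = -86846/176 = -86846*1/176 = -43423/88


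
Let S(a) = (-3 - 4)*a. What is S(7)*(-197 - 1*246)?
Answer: 21707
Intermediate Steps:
S(a) = -7*a
S(7)*(-197 - 1*246) = (-7*7)*(-197 - 1*246) = -49*(-197 - 246) = -49*(-443) = 21707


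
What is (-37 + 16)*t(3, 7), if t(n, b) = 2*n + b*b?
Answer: -1155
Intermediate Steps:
t(n, b) = b² + 2*n (t(n, b) = 2*n + b² = b² + 2*n)
(-37 + 16)*t(3, 7) = (-37 + 16)*(7² + 2*3) = -21*(49 + 6) = -21*55 = -1155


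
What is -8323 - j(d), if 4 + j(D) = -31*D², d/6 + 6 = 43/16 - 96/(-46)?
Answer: -224899185/33856 ≈ -6642.8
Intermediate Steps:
d = -1353/184 (d = -36 + 6*(43/16 - 96/(-46)) = -36 + 6*(43*(1/16) - 96*(-1/46)) = -36 + 6*(43/16 + 48/23) = -36 + 6*(1757/368) = -36 + 5271/184 = -1353/184 ≈ -7.3533)
j(D) = -4 - 31*D²
-8323 - j(d) = -8323 - (-4 - 31*(-1353/184)²) = -8323 - (-4 - 31*1830609/33856) = -8323 - (-4 - 56748879/33856) = -8323 - 1*(-56884303/33856) = -8323 + 56884303/33856 = -224899185/33856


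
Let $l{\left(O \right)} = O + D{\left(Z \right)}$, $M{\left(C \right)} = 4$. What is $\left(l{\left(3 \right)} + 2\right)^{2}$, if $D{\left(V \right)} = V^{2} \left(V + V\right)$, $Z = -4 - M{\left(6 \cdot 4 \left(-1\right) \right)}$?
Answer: $1038361$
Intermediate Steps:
$Z = -8$ ($Z = -4 - 4 = -8$)
$D{\left(V \right)} = 2 V^{3}$ ($D{\left(V \right)} = V^{2} \cdot 2 V = 2 V^{3}$)
$l{\left(O \right)} = -1024 + O$ ($l{\left(O \right)} = O + 2 \left(-8\right)^{3} = O + 2 \left(-512\right) = O - 1024 = -1024 + O$)
$\left(l{\left(3 \right)} + 2\right)^{2} = \left(\left(-1024 + 3\right) + 2\right)^{2} = \left(-1021 + 2\right)^{2} = \left(-1019\right)^{2} = 1038361$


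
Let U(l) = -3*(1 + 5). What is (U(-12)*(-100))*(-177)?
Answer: -318600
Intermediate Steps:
U(l) = -18 (U(l) = -3*6 = -18)
(U(-12)*(-100))*(-177) = -18*(-100)*(-177) = 1800*(-177) = -318600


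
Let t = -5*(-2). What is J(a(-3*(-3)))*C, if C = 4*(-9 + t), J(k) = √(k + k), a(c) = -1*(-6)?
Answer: 8*√3 ≈ 13.856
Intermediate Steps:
t = 10
a(c) = 6
J(k) = √2*√k (J(k) = √(2*k) = √2*√k)
C = 4 (C = 4*(-9 + 10) = 4*1 = 4)
J(a(-3*(-3)))*C = (√2*√6)*4 = (2*√3)*4 = 8*√3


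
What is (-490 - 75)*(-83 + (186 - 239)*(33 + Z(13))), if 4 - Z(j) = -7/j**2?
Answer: 195380955/169 ≈ 1.1561e+6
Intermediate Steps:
Z(j) = 4 + 7/j**2 (Z(j) = 4 - (-7)/(j*j) = 4 - (-7)/(j**2) = 4 - (-7)/j**2 = 4 + 7/j**2)
(-490 - 75)*(-83 + (186 - 239)*(33 + Z(13))) = (-490 - 75)*(-83 + (186 - 239)*(33 + (4 + 7/13**2))) = -565*(-83 - 53*(33 + (4 + 7*(1/169)))) = -565*(-83 - 53*(33 + (4 + 7/169))) = -565*(-83 - 53*(33 + 683/169)) = -565*(-83 - 53*6260/169) = -565*(-83 - 331780/169) = -565*(-345807/169) = 195380955/169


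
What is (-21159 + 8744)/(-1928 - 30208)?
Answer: 955/2472 ≈ 0.38633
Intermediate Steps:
(-21159 + 8744)/(-1928 - 30208) = -12415/(-32136) = -12415*(-1/32136) = 955/2472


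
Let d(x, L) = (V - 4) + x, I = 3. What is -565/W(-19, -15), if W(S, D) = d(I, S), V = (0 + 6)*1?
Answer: -113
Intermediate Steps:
V = 6 (V = 6*1 = 6)
d(x, L) = 2 + x (d(x, L) = (6 - 4) + x = 2 + x)
W(S, D) = 5 (W(S, D) = 2 + 3 = 5)
-565/W(-19, -15) = -565/5 = -565*1/5 = -113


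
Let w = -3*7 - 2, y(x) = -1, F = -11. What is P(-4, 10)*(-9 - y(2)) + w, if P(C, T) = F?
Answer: 65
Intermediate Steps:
P(C, T) = -11
w = -23 (w = -21 - 2 = -23)
P(-4, 10)*(-9 - y(2)) + w = -11*(-9 - 1*(-1)) - 23 = -11*(-9 + 1) - 23 = -11*(-8) - 23 = 88 - 23 = 65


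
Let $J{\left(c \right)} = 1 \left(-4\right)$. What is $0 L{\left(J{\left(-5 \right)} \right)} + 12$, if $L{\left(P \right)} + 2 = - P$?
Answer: $12$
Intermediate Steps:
$J{\left(c \right)} = -4$
$L{\left(P \right)} = -2 - P$
$0 L{\left(J{\left(-5 \right)} \right)} + 12 = 0 \left(-2 - -4\right) + 12 = 0 \left(-2 + 4\right) + 12 = 0 \cdot 2 + 12 = 0 + 12 = 12$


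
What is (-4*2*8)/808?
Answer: -8/101 ≈ -0.079208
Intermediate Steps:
(-4*2*8)/808 = -8*8*(1/808) = -64*1/808 = -8/101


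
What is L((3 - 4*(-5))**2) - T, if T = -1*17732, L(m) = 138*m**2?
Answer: 38635790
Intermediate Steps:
T = -17732
L((3 - 4*(-5))**2) - T = 138*((3 - 4*(-5))**2)**2 - 1*(-17732) = 138*((3 + 20)**2)**2 + 17732 = 138*(23**2)**2 + 17732 = 138*529**2 + 17732 = 138*279841 + 17732 = 38618058 + 17732 = 38635790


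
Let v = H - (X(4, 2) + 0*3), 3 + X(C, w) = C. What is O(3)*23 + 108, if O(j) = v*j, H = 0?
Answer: 39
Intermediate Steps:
X(C, w) = -3 + C
v = -1 (v = 0 - ((-3 + 4) + 0*3) = 0 - (1 + 0) = 0 - 1*1 = 0 - 1 = -1)
O(j) = -j
O(3)*23 + 108 = -1*3*23 + 108 = -3*23 + 108 = -69 + 108 = 39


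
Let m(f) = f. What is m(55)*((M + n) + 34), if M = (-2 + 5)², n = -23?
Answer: 1100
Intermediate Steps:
M = 9 (M = 3² = 9)
m(55)*((M + n) + 34) = 55*((9 - 23) + 34) = 55*(-14 + 34) = 55*20 = 1100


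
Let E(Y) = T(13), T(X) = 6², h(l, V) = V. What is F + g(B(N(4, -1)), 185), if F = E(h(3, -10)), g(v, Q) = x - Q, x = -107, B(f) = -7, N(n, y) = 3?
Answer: -256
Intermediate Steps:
T(X) = 36
g(v, Q) = -107 - Q
E(Y) = 36
F = 36
F + g(B(N(4, -1)), 185) = 36 + (-107 - 1*185) = 36 + (-107 - 185) = 36 - 292 = -256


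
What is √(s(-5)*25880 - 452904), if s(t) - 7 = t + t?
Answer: 4*I*√33159 ≈ 728.38*I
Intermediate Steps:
s(t) = 7 + 2*t (s(t) = 7 + (t + t) = 7 + 2*t)
√(s(-5)*25880 - 452904) = √((7 + 2*(-5))*25880 - 452904) = √((7 - 10)*25880 - 452904) = √(-3*25880 - 452904) = √(-77640 - 452904) = √(-530544) = 4*I*√33159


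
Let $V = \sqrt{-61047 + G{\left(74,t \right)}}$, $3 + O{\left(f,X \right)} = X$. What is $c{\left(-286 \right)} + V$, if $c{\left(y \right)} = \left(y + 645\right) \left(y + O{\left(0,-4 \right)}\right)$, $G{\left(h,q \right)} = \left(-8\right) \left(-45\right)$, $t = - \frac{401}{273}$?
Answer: $-105187 + 3 i \sqrt{6743} \approx -1.0519 \cdot 10^{5} + 246.35 i$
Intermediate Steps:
$O{\left(f,X \right)} = -3 + X$
$t = - \frac{401}{273}$ ($t = \left(-401\right) \frac{1}{273} = - \frac{401}{273} \approx -1.4689$)
$G{\left(h,q \right)} = 360$
$c{\left(y \right)} = \left(-7 + y\right) \left(645 + y\right)$ ($c{\left(y \right)} = \left(y + 645\right) \left(y - 7\right) = \left(645 + y\right) \left(y - 7\right) = \left(645 + y\right) \left(-7 + y\right) = \left(-7 + y\right) \left(645 + y\right)$)
$V = 3 i \sqrt{6743}$ ($V = \sqrt{-61047 + 360} = \sqrt{-60687} = 3 i \sqrt{6743} \approx 246.35 i$)
$c{\left(-286 \right)} + V = \left(-4515 + \left(-286\right)^{2} + 638 \left(-286\right)\right) + 3 i \sqrt{6743} = \left(-4515 + 81796 - 182468\right) + 3 i \sqrt{6743} = -105187 + 3 i \sqrt{6743}$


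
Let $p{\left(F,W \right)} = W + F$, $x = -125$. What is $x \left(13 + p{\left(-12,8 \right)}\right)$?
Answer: $-1125$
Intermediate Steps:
$p{\left(F,W \right)} = F + W$
$x \left(13 + p{\left(-12,8 \right)}\right) = - 125 \left(13 + \left(-12 + 8\right)\right) = - 125 \left(13 - 4\right) = \left(-125\right) 9 = -1125$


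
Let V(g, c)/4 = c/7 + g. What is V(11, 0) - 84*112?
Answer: -9364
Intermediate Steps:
V(g, c) = 4*g + 4*c/7 (V(g, c) = 4*(c/7 + g) = 4*(g + c/7) = 4*g + 4*c/7)
V(11, 0) - 84*112 = (4*11 + (4/7)*0) - 84*112 = (44 + 0) - 9408 = 44 - 9408 = -9364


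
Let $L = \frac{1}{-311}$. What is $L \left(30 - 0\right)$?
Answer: $- \frac{30}{311} \approx -0.096463$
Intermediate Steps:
$L = - \frac{1}{311} \approx -0.0032154$
$L \left(30 - 0\right) = - \frac{30 - 0}{311} = - \frac{30 + 0}{311} = \left(- \frac{1}{311}\right) 30 = - \frac{30}{311}$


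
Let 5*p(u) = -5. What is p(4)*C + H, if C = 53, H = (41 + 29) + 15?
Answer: 32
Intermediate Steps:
H = 85 (H = 70 + 15 = 85)
p(u) = -1 (p(u) = (⅕)*(-5) = -1)
p(4)*C + H = -1*53 + 85 = -53 + 85 = 32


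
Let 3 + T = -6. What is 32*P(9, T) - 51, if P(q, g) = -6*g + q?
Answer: 1965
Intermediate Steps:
T = -9 (T = -3 - 6 = -9)
P(q, g) = q - 6*g
32*P(9, T) - 51 = 32*(9 - 6*(-9)) - 51 = 32*(9 + 54) - 51 = 32*63 - 51 = 2016 - 51 = 1965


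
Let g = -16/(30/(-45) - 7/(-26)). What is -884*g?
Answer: -1103232/31 ≈ -35588.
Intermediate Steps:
g = 1248/31 (g = -16/(30*(-1/45) - 7*(-1/26)) = -16/(-⅔ + 7/26) = -16/(-31/78) = -16*(-78/31) = 1248/31 ≈ 40.258)
-884*g = -884*1248/31 = -1103232/31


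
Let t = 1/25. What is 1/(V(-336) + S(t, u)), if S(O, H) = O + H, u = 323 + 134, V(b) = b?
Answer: 25/3026 ≈ 0.0082617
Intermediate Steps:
t = 1/25 ≈ 0.040000
u = 457
S(O, H) = H + O
1/(V(-336) + S(t, u)) = 1/(-336 + (457 + 1/25)) = 1/(-336 + 11426/25) = 1/(3026/25) = 25/3026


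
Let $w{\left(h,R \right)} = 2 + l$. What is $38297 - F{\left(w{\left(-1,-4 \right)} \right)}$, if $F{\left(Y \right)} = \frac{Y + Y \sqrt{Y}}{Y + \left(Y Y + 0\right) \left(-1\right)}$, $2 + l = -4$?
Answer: $\frac{191484}{5} - \frac{2 i}{5} \approx 38297.0 - 0.4 i$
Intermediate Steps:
$l = -6$ ($l = -2 - 4 = -6$)
$w{\left(h,R \right)} = -4$ ($w{\left(h,R \right)} = 2 - 6 = -4$)
$F{\left(Y \right)} = \frac{Y + Y^{\frac{3}{2}}}{Y - Y^{2}}$ ($F{\left(Y \right)} = \frac{Y + Y^{\frac{3}{2}}}{Y + \left(Y^{2} + 0\right) \left(-1\right)} = \frac{Y + Y^{\frac{3}{2}}}{Y + Y^{2} \left(-1\right)} = \frac{Y + Y^{\frac{3}{2}}}{Y - Y^{2}}$)
$38297 - F{\left(w{\left(-1,-4 \right)} \right)} = 38297 - \frac{-1 - \sqrt{-4}}{-1 - 4} = 38297 - \frac{-1 - 2 i}{-5} = 38297 - - \frac{-1 - 2 i}{5} = 38297 - \left(\frac{1}{5} + \frac{2 i}{5}\right) = \frac{191484}{5} - \frac{2 i}{5}$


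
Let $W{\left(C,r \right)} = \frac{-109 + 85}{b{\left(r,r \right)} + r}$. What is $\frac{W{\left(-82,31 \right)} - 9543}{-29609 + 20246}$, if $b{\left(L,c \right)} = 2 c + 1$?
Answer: $\frac{149511}{146687} \approx 1.0193$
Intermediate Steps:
$b{\left(L,c \right)} = 1 + 2 c$
$W{\left(C,r \right)} = - \frac{24}{1 + 3 r}$ ($W{\left(C,r \right)} = \frac{-109 + 85}{\left(1 + 2 r\right) + r} = - \frac{24}{1 + 3 r}$)
$\frac{W{\left(-82,31 \right)} - 9543}{-29609 + 20246} = \frac{- \frac{24}{1 + 3 \cdot 31} - 9543}{-29609 + 20246} = \frac{- \frac{24}{1 + 93} - 9543}{-9363} = \left(- \frac{24}{94} - 9543\right) \left(- \frac{1}{9363}\right) = \left(\left(-24\right) \frac{1}{94} - 9543\right) \left(- \frac{1}{9363}\right) = \left(- \frac{12}{47} - 9543\right) \left(- \frac{1}{9363}\right) = \left(- \frac{448533}{47}\right) \left(- \frac{1}{9363}\right) = \frac{149511}{146687}$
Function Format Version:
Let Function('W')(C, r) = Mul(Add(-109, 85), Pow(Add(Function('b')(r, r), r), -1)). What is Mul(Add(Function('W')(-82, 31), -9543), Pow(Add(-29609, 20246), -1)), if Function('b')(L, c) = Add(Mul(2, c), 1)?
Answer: Rational(149511, 146687) ≈ 1.0193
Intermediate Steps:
Function('b')(L, c) = Add(1, Mul(2, c))
Function('W')(C, r) = Mul(-24, Pow(Add(1, Mul(3, r)), -1)) (Function('W')(C, r) = Mul(Add(-109, 85), Pow(Add(Add(1, Mul(2, r)), r), -1)) = Mul(-24, Pow(Add(1, Mul(3, r)), -1)))
Mul(Add(Function('W')(-82, 31), -9543), Pow(Add(-29609, 20246), -1)) = Mul(Add(Mul(-24, Pow(Add(1, Mul(3, 31)), -1)), -9543), Pow(Add(-29609, 20246), -1)) = Mul(Add(Mul(-24, Pow(Add(1, 93), -1)), -9543), Pow(-9363, -1)) = Mul(Add(Mul(-24, Pow(94, -1)), -9543), Rational(-1, 9363)) = Mul(Add(Mul(-24, Rational(1, 94)), -9543), Rational(-1, 9363)) = Mul(Add(Rational(-12, 47), -9543), Rational(-1, 9363)) = Mul(Rational(-448533, 47), Rational(-1, 9363)) = Rational(149511, 146687)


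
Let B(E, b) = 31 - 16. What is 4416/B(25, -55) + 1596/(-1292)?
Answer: 24919/85 ≈ 293.16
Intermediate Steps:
B(E, b) = 15
4416/B(25, -55) + 1596/(-1292) = 4416/15 + 1596/(-1292) = 4416*(1/15) + 1596*(-1/1292) = 1472/5 - 21/17 = 24919/85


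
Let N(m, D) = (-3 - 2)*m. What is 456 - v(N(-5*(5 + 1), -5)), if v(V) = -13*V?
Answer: 2406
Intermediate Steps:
N(m, D) = -5*m
456 - v(N(-5*(5 + 1), -5)) = 456 - (-13)*(-(-25)*(5 + 1)) = 456 - (-13)*(-(-25)*6) = 456 - (-13)*(-5*(-30)) = 456 - (-13)*150 = 456 - 1*(-1950) = 456 + 1950 = 2406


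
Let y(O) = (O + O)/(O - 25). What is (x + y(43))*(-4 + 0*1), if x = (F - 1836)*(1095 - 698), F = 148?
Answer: 24124724/9 ≈ 2.6805e+6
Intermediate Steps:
y(O) = 2*O/(-25 + O) (y(O) = (2*O)/(-25 + O) = 2*O/(-25 + O))
x = -670136 (x = (148 - 1836)*(1095 - 698) = -1688*397 = -670136)
(x + y(43))*(-4 + 0*1) = (-670136 + 2*43/(-25 + 43))*(-4 + 0*1) = (-670136 + 2*43/18)*(-4 + 0) = (-670136 + 2*43*(1/18))*(-4) = (-670136 + 43/9)*(-4) = -6031181/9*(-4) = 24124724/9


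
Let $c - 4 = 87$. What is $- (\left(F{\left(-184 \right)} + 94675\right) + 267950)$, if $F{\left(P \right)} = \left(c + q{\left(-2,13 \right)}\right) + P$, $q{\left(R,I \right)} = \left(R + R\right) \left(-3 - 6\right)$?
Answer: $-362568$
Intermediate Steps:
$q{\left(R,I \right)} = - 18 R$ ($q{\left(R,I \right)} = 2 R \left(-9\right) = - 18 R$)
$c = 91$ ($c = 4 + 87 = 91$)
$F{\left(P \right)} = 127 + P$ ($F{\left(P \right)} = \left(91 - -36\right) + P = \left(91 + 36\right) + P = 127 + P$)
$- (\left(F{\left(-184 \right)} + 94675\right) + 267950) = - (\left(\left(127 - 184\right) + 94675\right) + 267950) = - (\left(-57 + 94675\right) + 267950) = - (94618 + 267950) = \left(-1\right) 362568 = -362568$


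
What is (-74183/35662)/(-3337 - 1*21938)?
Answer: 74183/901357050 ≈ 8.2301e-5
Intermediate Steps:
(-74183/35662)/(-3337 - 1*21938) = (-74183*1/35662)/(-3337 - 21938) = -74183/35662/(-25275) = -74183/35662*(-1/25275) = 74183/901357050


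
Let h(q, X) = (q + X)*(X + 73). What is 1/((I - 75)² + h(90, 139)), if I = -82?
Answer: 1/73197 ≈ 1.3662e-5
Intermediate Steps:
h(q, X) = (73 + X)*(X + q) (h(q, X) = (X + q)*(73 + X) = (73 + X)*(X + q))
1/((I - 75)² + h(90, 139)) = 1/((-82 - 75)² + (139² + 73*139 + 73*90 + 139*90)) = 1/((-157)² + (19321 + 10147 + 6570 + 12510)) = 1/(24649 + 48548) = 1/73197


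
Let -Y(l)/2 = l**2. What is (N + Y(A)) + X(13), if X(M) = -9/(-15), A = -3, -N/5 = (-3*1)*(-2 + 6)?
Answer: 213/5 ≈ 42.600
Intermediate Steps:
N = 60 (N = -5*(-3*1)*(-2 + 6) = -(-15)*4 = -5*(-12) = 60)
X(M) = 3/5 (X(M) = -9*(-1/15) = 3/5)
Y(l) = -2*l**2
(N + Y(A)) + X(13) = (60 - 2*(-3)**2) + 3/5 = (60 - 2*9) + 3/5 = (60 - 18) + 3/5 = 42 + 3/5 = 213/5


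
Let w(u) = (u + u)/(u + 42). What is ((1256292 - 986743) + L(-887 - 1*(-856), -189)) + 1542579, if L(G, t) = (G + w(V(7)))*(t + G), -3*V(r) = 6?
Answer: 1818970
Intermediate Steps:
V(r) = -2 (V(r) = -⅓*6 = -2)
w(u) = 2*u/(42 + u) (w(u) = (2*u)/(42 + u) = 2*u/(42 + u))
L(G, t) = (-⅒ + G)*(G + t) (L(G, t) = (G + 2*(-2)/(42 - 2))*(t + G) = (G + 2*(-2)/40)*(G + t) = (G + 2*(-2)*(1/40))*(G + t) = (G - ⅒)*(G + t) = (-⅒ + G)*(G + t))
((1256292 - 986743) + L(-887 - 1*(-856), -189)) + 1542579 = ((1256292 - 986743) + ((-887 - 1*(-856))² - (-887 - 1*(-856))/10 - ⅒*(-189) + (-887 - 1*(-856))*(-189))) + 1542579 = (269549 + ((-887 + 856)² - (-887 + 856)/10 + 189/10 + (-887 + 856)*(-189))) + 1542579 = (269549 + ((-31)² - ⅒*(-31) + 189/10 - 31*(-189))) + 1542579 = (269549 + (961 + 31/10 + 189/10 + 5859)) + 1542579 = (269549 + 6842) + 1542579 = 276391 + 1542579 = 1818970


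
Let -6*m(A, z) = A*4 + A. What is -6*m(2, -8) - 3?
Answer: 7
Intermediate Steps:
m(A, z) = -5*A/6 (m(A, z) = -(A*4 + A)/6 = -(4*A + A)/6 = -5*A/6)
-6*m(2, -8) - 3 = -(-5)*2 - 3 = -6*(-5/3) - 3 = 10 - 3 = 7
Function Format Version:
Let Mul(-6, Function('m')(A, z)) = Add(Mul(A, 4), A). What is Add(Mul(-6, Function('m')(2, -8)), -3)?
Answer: 7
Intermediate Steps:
Function('m')(A, z) = Mul(Rational(-5, 6), A) (Function('m')(A, z) = Mul(Rational(-1, 6), Add(Mul(A, 4), A)) = Mul(Rational(-1, 6), Add(Mul(4, A), A)) = Mul(Rational(-1, 6), Mul(5, A)) = Mul(Rational(-5, 6), A))
Add(Mul(-6, Function('m')(2, -8)), -3) = Add(Mul(-6, Mul(Rational(-5, 6), 2)), -3) = Add(Mul(-6, Rational(-5, 3)), -3) = Add(10, -3) = 7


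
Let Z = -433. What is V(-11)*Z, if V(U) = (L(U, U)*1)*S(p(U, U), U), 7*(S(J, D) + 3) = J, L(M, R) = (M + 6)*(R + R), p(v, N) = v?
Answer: 1524160/7 ≈ 2.1774e+5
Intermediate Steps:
L(M, R) = 2*R*(6 + M) (L(M, R) = (6 + M)*(2*R) = 2*R*(6 + M))
S(J, D) = -3 + J/7
V(U) = 2*U*(-3 + U/7)*(6 + U) (V(U) = ((2*U*(6 + U))*1)*(-3 + U/7) = (2*U*(6 + U))*(-3 + U/7) = 2*U*(-3 + U/7)*(6 + U))
V(-11)*Z = ((2/7)*(-11)*(-21 - 11)*(6 - 11))*(-433) = ((2/7)*(-11)*(-32)*(-5))*(-433) = -3520/7*(-433) = 1524160/7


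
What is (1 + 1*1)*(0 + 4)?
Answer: 8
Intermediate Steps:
(1 + 1*1)*(0 + 4) = (1 + 1)*4 = 2*4 = 8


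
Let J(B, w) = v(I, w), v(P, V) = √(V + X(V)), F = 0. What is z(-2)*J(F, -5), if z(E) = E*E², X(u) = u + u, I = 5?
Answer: -8*I*√15 ≈ -30.984*I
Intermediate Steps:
X(u) = 2*u
z(E) = E³
v(P, V) = √3*√V (v(P, V) = √(V + 2*V) = √(3*V) = √3*√V)
J(B, w) = √3*√w
z(-2)*J(F, -5) = (-2)³*(√3*√(-5)) = -8*√3*I*√5 = -8*I*√15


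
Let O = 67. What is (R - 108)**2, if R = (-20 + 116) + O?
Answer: 3025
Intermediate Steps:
R = 163 (R = (-20 + 116) + 67 = 96 + 67 = 163)
(R - 108)**2 = (163 - 108)**2 = 55**2 = 3025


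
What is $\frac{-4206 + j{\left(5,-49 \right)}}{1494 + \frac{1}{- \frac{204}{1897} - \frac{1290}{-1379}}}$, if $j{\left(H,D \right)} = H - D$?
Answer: $- \frac{1284637104}{462620297} \approx -2.7769$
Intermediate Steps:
$\frac{-4206 + j{\left(5,-49 \right)}}{1494 + \frac{1}{- \frac{204}{1897} - \frac{1290}{-1379}}} = \frac{-4206 + \left(5 - -49\right)}{1494 + \frac{1}{- \frac{204}{1897} - \frac{1290}{-1379}}} = \frac{-4206 + \left(5 + 49\right)}{1494 + \frac{1}{\left(-204\right) \frac{1}{1897} - - \frac{1290}{1379}}} = \frac{-4206 + 54}{1494 + \frac{1}{- \frac{204}{1897} + \frac{1290}{1379}}} = - \frac{4152}{1494 + \frac{1}{\frac{309402}{373709}}} = - \frac{4152}{1494 + \frac{373709}{309402}} = - \frac{4152}{\frac{462620297}{309402}} = \left(-4152\right) \frac{309402}{462620297} = - \frac{1284637104}{462620297}$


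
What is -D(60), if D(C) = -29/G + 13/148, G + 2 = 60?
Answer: 61/148 ≈ 0.41216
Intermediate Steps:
G = 58 (G = -2 + 60 = 58)
D(C) = -61/148 (D(C) = -29/58 + 13/148 = -29*1/58 + 13*(1/148) = -½ + 13/148 = -61/148)
-D(60) = -1*(-61/148) = 61/148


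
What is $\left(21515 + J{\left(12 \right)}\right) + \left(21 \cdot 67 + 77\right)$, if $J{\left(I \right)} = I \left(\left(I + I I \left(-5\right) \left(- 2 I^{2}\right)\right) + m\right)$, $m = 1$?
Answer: $2511475$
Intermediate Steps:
$J{\left(I \right)} = I \left(1 + I + 10 I^{4}\right)$ ($J{\left(I \right)} = I \left(\left(I + I I \left(-5\right) \left(- 2 I^{2}\right)\right) + 1\right) = I \left(\left(I + I^{2} \left(-5\right) \left(- 2 I^{2}\right)\right) + 1\right) = I \left(\left(I + - 5 I^{2} \left(- 2 I^{2}\right)\right) + 1\right) = I \left(\left(I + 10 I^{4}\right) + 1\right) = I \left(1 + I + 10 I^{4}\right)$)
$\left(21515 + J{\left(12 \right)}\right) + \left(21 \cdot 67 + 77\right) = \left(21515 + 12 \left(1 + 12 + 10 \cdot 12^{4}\right)\right) + \left(21 \cdot 67 + 77\right) = \left(21515 + 12 \left(1 + 12 + 10 \cdot 20736\right)\right) + \left(1407 + 77\right) = \left(21515 + 12 \left(1 + 12 + 207360\right)\right) + 1484 = \left(21515 + 12 \cdot 207373\right) + 1484 = \left(21515 + 2488476\right) + 1484 = 2509991 + 1484 = 2511475$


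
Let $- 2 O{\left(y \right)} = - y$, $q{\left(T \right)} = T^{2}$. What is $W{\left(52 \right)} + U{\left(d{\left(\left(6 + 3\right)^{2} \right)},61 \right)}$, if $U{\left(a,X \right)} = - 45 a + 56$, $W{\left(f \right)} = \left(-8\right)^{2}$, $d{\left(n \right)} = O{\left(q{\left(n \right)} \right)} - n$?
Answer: $- \frac{287715}{2} \approx -1.4386 \cdot 10^{5}$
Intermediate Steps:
$O{\left(y \right)} = \frac{y}{2}$ ($O{\left(y \right)} = - \frac{\left(-1\right) y}{2} = \frac{y}{2}$)
$d{\left(n \right)} = \frac{n^{2}}{2} - n$
$W{\left(f \right)} = 64$
$U{\left(a,X \right)} = 56 - 45 a$
$W{\left(52 \right)} + U{\left(d{\left(\left(6 + 3\right)^{2} \right)},61 \right)} = 64 + \left(56 - 45 \frac{\left(6 + 3\right)^{2} \left(-2 + \left(6 + 3\right)^{2}\right)}{2}\right) = 64 + \left(56 - 45 \frac{9^{2} \left(-2 + 9^{2}\right)}{2}\right) = 64 + \left(56 - 45 \cdot \frac{1}{2} \cdot 81 \left(-2 + 81\right)\right) = 64 + \left(56 - 45 \cdot \frac{1}{2} \cdot 81 \cdot 79\right) = 64 + \left(56 - \frac{287955}{2}\right) = 64 - \frac{287843}{2} = - \frac{287715}{2}$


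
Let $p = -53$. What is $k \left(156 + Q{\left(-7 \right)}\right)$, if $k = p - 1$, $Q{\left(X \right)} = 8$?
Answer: $-8856$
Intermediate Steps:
$k = -54$ ($k = -53 - 1 = -54$)
$k \left(156 + Q{\left(-7 \right)}\right) = - 54 \left(156 + 8\right) = \left(-54\right) 164 = -8856$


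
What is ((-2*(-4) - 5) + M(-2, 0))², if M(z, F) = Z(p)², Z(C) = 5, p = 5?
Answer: 784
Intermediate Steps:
M(z, F) = 25 (M(z, F) = 5² = 25)
((-2*(-4) - 5) + M(-2, 0))² = ((-2*(-4) - 5) + 25)² = ((8 - 5) + 25)² = (3 + 25)² = 28² = 784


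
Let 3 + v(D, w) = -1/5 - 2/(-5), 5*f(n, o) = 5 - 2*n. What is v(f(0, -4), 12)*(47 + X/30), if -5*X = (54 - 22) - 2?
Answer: -3276/25 ≈ -131.04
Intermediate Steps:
f(n, o) = 1 - 2*n/5 (f(n, o) = (5 - 2*n)/5 = 1 - 2*n/5)
v(D, w) = -14/5 (v(D, w) = -3 + (-1/5 - 2/(-5)) = -3 + (-1*1/5 - 2*(-1/5)) = -3 + (-1/5 + 2/5) = -3 + 1/5 = -14/5)
X = -6 (X = -((54 - 22) - 2)/5 = -(32 - 2)/5 = -1/5*30 = -6)
v(f(0, -4), 12)*(47 + X/30) = -14*(47 - 6/30)/5 = -14*(47 - 6*1/30)/5 = -14*(47 - 1/5)/5 = -14/5*234/5 = -3276/25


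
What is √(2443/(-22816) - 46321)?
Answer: I*√1507085752454/5704 ≈ 215.22*I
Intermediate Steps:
√(2443/(-22816) - 46321) = √(2443*(-1/22816) - 46321) = √(-2443/22816 - 46321) = √(-1056862379/22816) = I*√1507085752454/5704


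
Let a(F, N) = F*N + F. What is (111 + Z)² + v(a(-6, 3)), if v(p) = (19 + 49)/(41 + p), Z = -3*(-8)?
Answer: 18229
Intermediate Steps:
Z = 24
a(F, N) = F + F*N
v(p) = 68/(41 + p)
(111 + Z)² + v(a(-6, 3)) = (111 + 24)² + 68/(41 - 6*(1 + 3)) = 135² + 68/(41 - 6*4) = 18225 + 68/(41 - 24) = 18225 + 68/17 = 18225 + 68*(1/17) = 18225 + 4 = 18229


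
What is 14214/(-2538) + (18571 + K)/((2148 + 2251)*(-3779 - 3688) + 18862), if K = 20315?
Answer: -77787096577/13886443233 ≈ -5.6017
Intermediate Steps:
14214/(-2538) + (18571 + K)/((2148 + 2251)*(-3779 - 3688) + 18862) = 14214/(-2538) + (18571 + 20315)/((2148 + 2251)*(-3779 - 3688) + 18862) = 14214*(-1/2538) + 38886/(4399*(-7467) + 18862) = -2369/423 + 38886/(-32847333 + 18862) = -2369/423 + 38886/(-32828471) = -2369/423 + 38886*(-1/32828471) = -2369/423 - 38886/32828471 = -77787096577/13886443233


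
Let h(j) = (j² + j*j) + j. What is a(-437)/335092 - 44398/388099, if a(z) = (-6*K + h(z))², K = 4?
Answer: 56477976261288755/130048870108 ≈ 4.3428e+5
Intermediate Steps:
h(j) = j + 2*j² (h(j) = (j² + j²) + j = 2*j² + j = j + 2*j²)
a(z) = (-24 + z*(1 + 2*z))² (a(z) = (-6*4 + z*(1 + 2*z))² = (-24 + z*(1 + 2*z))²)
a(-437)/335092 - 44398/388099 = (-24 - 437*(1 + 2*(-437)))²/335092 - 44398/388099 = (-24 - 437*(1 - 874))²*(1/335092) - 44398*1/388099 = (-24 - 437*(-873))²*(1/335092) - 44398/388099 = (-24 + 381501)²*(1/335092) - 44398/388099 = 381477²*(1/335092) - 44398/388099 = 145524701529*(1/335092) - 44398/388099 = 145524701529/335092 - 44398/388099 = 56477976261288755/130048870108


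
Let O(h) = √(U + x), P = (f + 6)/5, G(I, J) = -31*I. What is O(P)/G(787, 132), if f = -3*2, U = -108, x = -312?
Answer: -2*I*√105/24397 ≈ -0.00084002*I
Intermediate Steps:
f = -6
P = 0 (P = (-6 + 6)/5 = (⅕)*0 = 0)
O(h) = 2*I*√105 (O(h) = √(-108 - 312) = √(-420) = 2*I*√105)
O(P)/G(787, 132) = (2*I*√105)/((-31*787)) = (2*I*√105)/(-24397) = (2*I*√105)*(-1/24397) = -2*I*√105/24397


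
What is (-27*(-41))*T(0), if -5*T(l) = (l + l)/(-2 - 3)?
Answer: 0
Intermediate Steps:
T(l) = 2*l/25 (T(l) = -(l + l)/(5*(-2 - 3)) = -2*l/(5*(-5)) = -2*l*(-1)/(5*5) = -(-2)*l/25 = 2*l/25)
(-27*(-41))*T(0) = (-27*(-41))*((2/25)*0) = 1107*0 = 0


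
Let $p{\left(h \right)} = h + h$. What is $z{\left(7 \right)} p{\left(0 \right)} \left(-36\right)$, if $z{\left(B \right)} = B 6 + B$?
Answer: $0$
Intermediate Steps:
$p{\left(h \right)} = 2 h$
$z{\left(B \right)} = 7 B$ ($z{\left(B \right)} = 6 B + B = 7 B$)
$z{\left(7 \right)} p{\left(0 \right)} \left(-36\right) = 7 \cdot 7 \cdot 2 \cdot 0 \left(-36\right) = 49 \cdot 0 \left(-36\right) = 0 \left(-36\right) = 0$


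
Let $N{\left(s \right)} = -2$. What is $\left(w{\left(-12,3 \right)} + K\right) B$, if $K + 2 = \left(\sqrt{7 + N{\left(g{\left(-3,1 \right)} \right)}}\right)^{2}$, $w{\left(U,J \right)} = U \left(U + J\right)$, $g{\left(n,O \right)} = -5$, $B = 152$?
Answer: $16872$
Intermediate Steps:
$w{\left(U,J \right)} = U \left(J + U\right)$
$K = 3$ ($K = -2 + \left(\sqrt{7 - 2}\right)^{2} = -2 + \left(\sqrt{5}\right)^{2} = -2 + 5 = 3$)
$\left(w{\left(-12,3 \right)} + K\right) B = \left(- 12 \left(3 - 12\right) + 3\right) 152 = \left(\left(-12\right) \left(-9\right) + 3\right) 152 = \left(108 + 3\right) 152 = 111 \cdot 152 = 16872$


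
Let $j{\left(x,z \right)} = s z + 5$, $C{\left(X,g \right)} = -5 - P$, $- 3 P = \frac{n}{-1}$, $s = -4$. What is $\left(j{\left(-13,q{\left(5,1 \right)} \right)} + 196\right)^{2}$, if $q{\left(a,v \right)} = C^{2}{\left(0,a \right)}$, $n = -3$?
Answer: $18769$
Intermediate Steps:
$P = -1$ ($P = - \frac{\left(-3\right) \frac{1}{-1}}{3} = - \frac{\left(-3\right) \left(-1\right)}{3} = \left(- \frac{1}{3}\right) 3 = -1$)
$C{\left(X,g \right)} = -4$ ($C{\left(X,g \right)} = -5 - -1 = -5 + 1 = -4$)
$q{\left(a,v \right)} = 16$ ($q{\left(a,v \right)} = \left(-4\right)^{2} = 16$)
$j{\left(x,z \right)} = 5 - 4 z$ ($j{\left(x,z \right)} = - 4 z + 5 = 5 - 4 z$)
$\left(j{\left(-13,q{\left(5,1 \right)} \right)} + 196\right)^{2} = \left(\left(5 - 64\right) + 196\right)^{2} = \left(-59 + 196\right)^{2} = 137^{2} = 18769$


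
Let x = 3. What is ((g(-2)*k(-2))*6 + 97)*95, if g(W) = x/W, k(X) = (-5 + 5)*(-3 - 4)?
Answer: 9215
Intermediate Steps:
k(X) = 0 (k(X) = 0*(-7) = 0)
g(W) = 3/W
((g(-2)*k(-2))*6 + 97)*95 = (((3/(-2))*0)*6 + 97)*95 = (((3*(-1/2))*0)*6 + 97)*95 = (-3/2*0*6 + 97)*95 = (0*6 + 97)*95 = (0 + 97)*95 = 97*95 = 9215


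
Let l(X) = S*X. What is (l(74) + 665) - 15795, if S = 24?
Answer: -13354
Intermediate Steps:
l(X) = 24*X
(l(74) + 665) - 15795 = (24*74 + 665) - 15795 = (1776 + 665) - 15795 = 2441 - 15795 = -13354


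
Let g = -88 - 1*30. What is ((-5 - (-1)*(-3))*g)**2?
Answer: 891136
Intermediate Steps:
g = -118 (g = -88 - 30 = -118)
((-5 - (-1)*(-3))*g)**2 = ((-5 - (-1)*(-3))*(-118))**2 = ((-5 - 1*3)*(-118))**2 = ((-5 - 3)*(-118))**2 = (-8*(-118))**2 = 944**2 = 891136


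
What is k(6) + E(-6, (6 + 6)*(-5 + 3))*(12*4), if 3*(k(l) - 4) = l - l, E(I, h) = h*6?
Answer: -6908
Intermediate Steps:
E(I, h) = 6*h
k(l) = 4 (k(l) = 4 + (l - l)/3 = 4 + (⅓)*0 = 4 + 0 = 4)
k(6) + E(-6, (6 + 6)*(-5 + 3))*(12*4) = 4 + (6*((6 + 6)*(-5 + 3)))*(12*4) = 4 + (6*(12*(-2)))*48 = 4 + (6*(-24))*48 = 4 - 144*48 = 4 - 6912 = -6908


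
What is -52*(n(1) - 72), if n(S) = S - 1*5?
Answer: 3952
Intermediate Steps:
n(S) = -5 + S (n(S) = S - 5 = -5 + S)
-52*(n(1) - 72) = -52*((-5 + 1) - 72) = -52*(-4 - 72) = -52*(-76) = 3952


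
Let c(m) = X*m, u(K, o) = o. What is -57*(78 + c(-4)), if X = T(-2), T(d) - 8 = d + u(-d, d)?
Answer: -3534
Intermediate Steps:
T(d) = 8 + 2*d (T(d) = 8 + (d + d) = 8 + 2*d)
X = 4 (X = 8 + 2*(-2) = 8 - 4 = 4)
c(m) = 4*m
-57*(78 + c(-4)) = -57*(78 + 4*(-4)) = -57*(78 - 16) = -57*62 = -3534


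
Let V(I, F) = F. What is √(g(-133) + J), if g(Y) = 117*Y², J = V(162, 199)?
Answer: 2*√517453 ≈ 1438.7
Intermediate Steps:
J = 199
√(g(-133) + J) = √(117*(-133)² + 199) = √(117*17689 + 199) = √(2069613 + 199) = √2069812 = 2*√517453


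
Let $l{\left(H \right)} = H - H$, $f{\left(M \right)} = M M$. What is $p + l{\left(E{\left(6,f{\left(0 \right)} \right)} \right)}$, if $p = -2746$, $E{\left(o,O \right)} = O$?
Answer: $-2746$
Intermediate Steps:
$f{\left(M \right)} = M^{2}$
$l{\left(H \right)} = 0$
$p + l{\left(E{\left(6,f{\left(0 \right)} \right)} \right)} = -2746 + 0 = -2746$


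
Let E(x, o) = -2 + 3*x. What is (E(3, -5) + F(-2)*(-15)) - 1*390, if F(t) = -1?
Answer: -368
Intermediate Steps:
(E(3, -5) + F(-2)*(-15)) - 1*390 = ((-2 + 3*3) - 1*(-15)) - 1*390 = ((-2 + 9) + 15) - 390 = (7 + 15) - 390 = 22 - 390 = -368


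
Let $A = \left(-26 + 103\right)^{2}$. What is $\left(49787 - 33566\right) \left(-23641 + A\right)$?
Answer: $-287306352$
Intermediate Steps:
$A = 5929$ ($A = 77^{2} = 5929$)
$\left(49787 - 33566\right) \left(-23641 + A\right) = \left(49787 - 33566\right) \left(-23641 + 5929\right) = 16221 \left(-17712\right) = -287306352$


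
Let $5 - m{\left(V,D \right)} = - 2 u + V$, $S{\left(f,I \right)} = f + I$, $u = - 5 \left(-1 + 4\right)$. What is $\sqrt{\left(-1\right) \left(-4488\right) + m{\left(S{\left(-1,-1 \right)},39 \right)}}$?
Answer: $\sqrt{4465} \approx 66.821$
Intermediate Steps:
$u = -15$ ($u = \left(-5\right) 3 = -15$)
$S{\left(f,I \right)} = I + f$
$m{\left(V,D \right)} = -25 - V$ ($m{\left(V,D \right)} = 5 - \left(\left(-2\right) \left(-15\right) + V\right) = 5 - \left(30 + V\right) = -25 - V$)
$\sqrt{\left(-1\right) \left(-4488\right) + m{\left(S{\left(-1,-1 \right)},39 \right)}} = \sqrt{\left(-1\right) \left(-4488\right) - 23} = \sqrt{4488 - 23} = \sqrt{4465}$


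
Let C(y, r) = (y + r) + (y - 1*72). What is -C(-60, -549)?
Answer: 741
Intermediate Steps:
C(y, r) = -72 + r + 2*y (C(y, r) = (r + y) + (y - 72) = (r + y) + (-72 + y) = -72 + r + 2*y)
-C(-60, -549) = -(-72 - 549 + 2*(-60)) = -(-72 - 549 - 120) = -1*(-741) = 741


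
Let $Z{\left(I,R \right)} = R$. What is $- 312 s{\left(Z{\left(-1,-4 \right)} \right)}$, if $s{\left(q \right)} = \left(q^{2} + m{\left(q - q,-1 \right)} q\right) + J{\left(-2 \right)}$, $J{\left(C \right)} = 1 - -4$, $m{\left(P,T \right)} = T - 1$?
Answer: $-9048$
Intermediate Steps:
$m{\left(P,T \right)} = -1 + T$
$J{\left(C \right)} = 5$ ($J{\left(C \right)} = 1 + 4 = 5$)
$s{\left(q \right)} = 5 + q^{2} - 2 q$ ($s{\left(q \right)} = \left(q^{2} + \left(-1 - 1\right) q\right) + 5 = \left(q^{2} - 2 q\right) + 5 = 5 + q^{2} - 2 q$)
$- 312 s{\left(Z{\left(-1,-4 \right)} \right)} = - 312 \left(5 + \left(-4\right)^{2} - -8\right) = - 312 \left(5 + 16 + 8\right) = \left(-312\right) 29 = -9048$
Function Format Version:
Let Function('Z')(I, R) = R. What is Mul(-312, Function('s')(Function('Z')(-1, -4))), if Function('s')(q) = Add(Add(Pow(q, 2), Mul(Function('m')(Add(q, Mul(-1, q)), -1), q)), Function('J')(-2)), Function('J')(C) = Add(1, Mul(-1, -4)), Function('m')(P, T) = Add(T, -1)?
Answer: -9048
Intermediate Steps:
Function('m')(P, T) = Add(-1, T)
Function('J')(C) = 5 (Function('J')(C) = Add(1, 4) = 5)
Function('s')(q) = Add(5, Pow(q, 2), Mul(-2, q)) (Function('s')(q) = Add(Add(Pow(q, 2), Mul(Add(-1, -1), q)), 5) = Add(Add(Pow(q, 2), Mul(-2, q)), 5) = Add(5, Pow(q, 2), Mul(-2, q)))
Mul(-312, Function('s')(Function('Z')(-1, -4))) = Mul(-312, Add(5, Pow(-4, 2), Mul(-2, -4))) = Mul(-312, Add(5, 16, 8)) = Mul(-312, 29) = -9048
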